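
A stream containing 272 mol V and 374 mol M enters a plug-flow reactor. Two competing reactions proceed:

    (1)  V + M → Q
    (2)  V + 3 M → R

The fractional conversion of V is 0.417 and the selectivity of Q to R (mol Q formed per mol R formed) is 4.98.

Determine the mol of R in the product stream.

Conversion of V: V consumed = 0.417 × 272 = 113.4 mol = 1ξ₁ + 1ξ₂.
Selectivity: 1ξ₁ / (1ξ₂) = 4.98 → ξ₁ = 4.98 ξ₂.
Substitute: (1·4.98 + 1) ξ₂ = 113.4 → ξ₂ = 18.97 mol, ξ₁ = 94.46 mol.
Outlet amounts (n = n₀ + Σ ν·ξ):
  V: 272 − 1(94.46) − 1(18.97) = 158.6
  M: 374 − 1(94.46) − 3(18.97) = 222.6
  Q: 0 + 1(94.46) = 94.46
  R: 0 + 1(18.97) = 18.97

19 mol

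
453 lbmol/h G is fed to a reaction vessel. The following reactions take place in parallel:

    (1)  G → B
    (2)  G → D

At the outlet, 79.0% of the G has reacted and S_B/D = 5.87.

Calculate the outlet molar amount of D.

52.1 lbmol/h

Conversion of G: G consumed = 0.79 × 453 = 357.9 lbmol/h = 1ξ₁ + 1ξ₂.
Selectivity: 1ξ₁ / (1ξ₂) = 5.87 → ξ₁ = 5.87 ξ₂.
Substitute: (1·5.87 + 1) ξ₂ = 357.9 → ξ₂ = 52.09 lbmol/h, ξ₁ = 305.8 lbmol/h.
Outlet amounts (n = n₀ + Σ ν·ξ):
  G: 453 − 1(305.8) − 1(52.09) = 95.13
  B: 0 + 1(305.8) = 305.8
  D: 0 + 1(52.09) = 52.09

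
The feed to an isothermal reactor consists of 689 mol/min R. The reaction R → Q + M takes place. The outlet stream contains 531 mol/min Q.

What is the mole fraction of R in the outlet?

For Q: n = n₀ + 1ξ → 531 = 0 + 1ξ, giving ξ = 531 mol/min.
Outlet amounts (n = n₀ + ν ξ):
  R: 689 − 1(531) = 158
  Q: 0 + 1(531) = 531
  M: 0 + 1(531) = 531
Total out = 1220 mol/min; y_R = 158 / 1220 = 0.1295.

0.13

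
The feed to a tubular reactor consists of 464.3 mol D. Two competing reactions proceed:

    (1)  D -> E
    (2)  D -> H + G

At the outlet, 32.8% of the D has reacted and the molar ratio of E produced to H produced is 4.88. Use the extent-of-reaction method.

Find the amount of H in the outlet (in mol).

Conversion of D: D consumed = 0.328 × 464.3 = 152.3 mol = 1ξ₁ + 1ξ₂.
Selectivity: 1ξ₁ / (1ξ₂) = 4.88 → ξ₁ = 4.88 ξ₂.
Substitute: (1·4.88 + 1) ξ₂ = 152.3 → ξ₂ = 25.9 mol, ξ₁ = 126.4 mol.
Outlet amounts (n = n₀ + Σ ν·ξ):
  D: 464.3 − 1(126.4) − 1(25.9) = 312
  E: 0 + 1(126.4) = 126.4
  H: 0 + 1(25.9) = 25.9
  G: 0 + 1(25.9) = 25.9

25.9 mol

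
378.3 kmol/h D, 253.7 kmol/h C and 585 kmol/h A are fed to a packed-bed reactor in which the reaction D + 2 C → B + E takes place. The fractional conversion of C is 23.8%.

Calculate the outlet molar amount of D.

348 kmol/h

C reacted = 0.238 × 253.7 = 60.38 kmol/h; ν_C = −2, so ξ = 60.38/2 = 30.19 kmol/h.
Outlet amounts (n = n₀ + ν ξ):
  D: 378.3 − 1(30.19) = 348.1
  C: 253.7 − 2(30.19) = 193.3
  B: 0 + 1(30.19) = 30.19
  E: 0 + 1(30.19) = 30.19
  A: 585 (inert)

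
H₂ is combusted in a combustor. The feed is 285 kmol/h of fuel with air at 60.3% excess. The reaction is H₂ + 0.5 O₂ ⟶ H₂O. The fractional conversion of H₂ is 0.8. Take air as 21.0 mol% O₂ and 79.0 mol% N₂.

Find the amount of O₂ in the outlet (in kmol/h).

114 kmol/h

Stoichiometric O₂ = 0.5 × 285 = 142.5 kmol/h; O₂ fed = 142.5 × 1.603 = 228.4 kmol/h.
N₂ fed = 228.4 × 79/21 = 859.3 kmol/h.
Fuel reacted = 0.8 × 285 → ξ = 228 kmol/h.
Outlet (n = n₀ + ν ξ):
  H₂: 285 − 1(228) = 57
  O₂: 228.4 − 0.5(228) = 114.4
  N₂: 859.3 (inert)
  H₂O: 0 + 1(228) = 228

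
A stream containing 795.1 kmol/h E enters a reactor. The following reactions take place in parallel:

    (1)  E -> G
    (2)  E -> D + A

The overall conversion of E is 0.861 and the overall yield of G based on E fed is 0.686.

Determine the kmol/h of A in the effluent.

139 kmol/h

Yield of G: 1ξ₁ / 795.1 = 0.686 → ξ₁ = 545.4 kmol/h.
Conversion of E: 1ξ₁ + 1ξ₂ = 0.861 × 795.1 = 684.6 → ξ₂ = 139.1 kmol/h.
Outlet amounts (n = n₀ + Σ ν·ξ):
  E: 795.1 − 1(545.4) − 1(139.1) = 110.5
  G: 0 + 1(545.4) = 545.4
  D: 0 + 1(139.1) = 139.1
  A: 0 + 1(139.1) = 139.1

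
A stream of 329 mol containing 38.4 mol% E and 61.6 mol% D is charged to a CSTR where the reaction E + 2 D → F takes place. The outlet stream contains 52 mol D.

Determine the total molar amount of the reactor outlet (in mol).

For D: n = n₀ − 2ξ → 52 = 202.7 − 2ξ, giving ξ = 75.33 mol.
Outlet amounts (n = n₀ + ν ξ):
  E: 126.3 − 1(75.33) = 51
  D: 202.7 − 2(75.33) = 52
  F: 0 + 1(75.33) = 75.33
Total out = 51 + 52 + 75.33 = 178.3 mol.

178 mol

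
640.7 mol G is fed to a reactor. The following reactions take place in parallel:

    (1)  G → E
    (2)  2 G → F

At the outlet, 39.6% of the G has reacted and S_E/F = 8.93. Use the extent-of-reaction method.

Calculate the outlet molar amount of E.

Conversion of G: G consumed = 0.396 × 640.7 = 253.7 mol = 1ξ₁ + 2ξ₂.
Selectivity: 1ξ₁ / (1ξ₂) = 8.93 → ξ₁ = 8.93 ξ₂.
Substitute: (1·8.93 + 2) ξ₂ = 253.7 → ξ₂ = 23.21 mol, ξ₁ = 207.3 mol.
Outlet amounts (n = n₀ + Σ ν·ξ):
  G: 640.7 − 1(207.3) − 2(23.21) = 387
  E: 0 + 1(207.3) = 207.3
  F: 0 + 1(23.21) = 23.21

207 mol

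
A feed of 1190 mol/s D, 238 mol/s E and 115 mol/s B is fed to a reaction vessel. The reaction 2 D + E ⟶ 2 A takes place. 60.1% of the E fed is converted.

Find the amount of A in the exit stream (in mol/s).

E reacted = 0.601 × 238 = 143 mol/s; ν_E = −1, so ξ = 143/1 = 143 mol/s.
Outlet amounts (n = n₀ + ν ξ):
  D: 1190 − 2(143) = 903.9
  E: 238 − 1(143) = 94.96
  A: 0 + 2(143) = 286.1
  B: 115 (inert)

286 mol/s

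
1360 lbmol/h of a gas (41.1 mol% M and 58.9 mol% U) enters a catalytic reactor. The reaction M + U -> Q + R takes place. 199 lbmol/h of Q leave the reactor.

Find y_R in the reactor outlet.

For Q: n = n₀ + 1ξ → 199 = 0 + 1ξ, giving ξ = 199 lbmol/h.
Outlet amounts (n = n₀ + ν ξ):
  M: 559 − 1(199) = 360
  U: 801 − 1(199) = 602
  Q: 0 + 1(199) = 199
  R: 0 + 1(199) = 199
Total out = 1360 lbmol/h; y_R = 199 / 1360 = 0.1463.

0.146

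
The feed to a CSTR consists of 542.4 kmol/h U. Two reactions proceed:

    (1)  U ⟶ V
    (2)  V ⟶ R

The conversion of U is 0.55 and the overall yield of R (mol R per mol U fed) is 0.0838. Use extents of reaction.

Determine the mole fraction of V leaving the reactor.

Conversion of U: U consumed = 1ξ₁ = 0.55 × 542.4 → ξ₁ = 298.3 kmol/h.
Yield of R: 1ξ₂ / 542.4 = 0.0838 → ξ₂ = 45.45 kmol/h.
Outlet amounts (n = n₀ + Σ ν·ξ):
  U: 542.4 − 1(298.3) = 244.1
  V: 0 + 1(298.3) − 1(45.45) = 252.9
  R: 0 + 1(45.45) = 45.45
Total out = 542.4 kmol/h; y_V = 252.9 / 542.4 = 0.4662.

0.466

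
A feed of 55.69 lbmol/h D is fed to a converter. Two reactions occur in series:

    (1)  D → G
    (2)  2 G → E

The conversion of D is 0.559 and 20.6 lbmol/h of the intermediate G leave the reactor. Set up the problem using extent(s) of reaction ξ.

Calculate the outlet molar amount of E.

Conversion of D: D consumed = 1ξ₁ = 0.559 × 55.69 → ξ₁ = 31.13 lbmol/h.
G balance: n_G = 0 + 1ξ₁ − 2ξ₂ = 20.6 → ξ₂ = (1·31.13 − 20.6)/2 = 5.265 lbmol/h.
Outlet amounts (n = n₀ + Σ ν·ξ):
  D: 55.69 − 1(31.13) = 24.56
  G: 0 + 1(31.13) − 2(5.265) = 20.6
  E: 0 + 1(5.265) = 5.265

5.27 lbmol/h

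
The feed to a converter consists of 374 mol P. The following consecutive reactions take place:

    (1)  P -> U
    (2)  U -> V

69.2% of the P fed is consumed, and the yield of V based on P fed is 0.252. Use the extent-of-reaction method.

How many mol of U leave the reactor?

165 mol

Conversion of P: P consumed = 1ξ₁ = 0.692 × 374 → ξ₁ = 258.8 mol.
Yield of V: 1ξ₂ / 374 = 0.252 → ξ₂ = 94.25 mol.
Outlet amounts (n = n₀ + Σ ν·ξ):
  P: 374 − 1(258.8) = 115.2
  U: 0 + 1(258.8) − 1(94.25) = 164.6
  V: 0 + 1(94.25) = 94.25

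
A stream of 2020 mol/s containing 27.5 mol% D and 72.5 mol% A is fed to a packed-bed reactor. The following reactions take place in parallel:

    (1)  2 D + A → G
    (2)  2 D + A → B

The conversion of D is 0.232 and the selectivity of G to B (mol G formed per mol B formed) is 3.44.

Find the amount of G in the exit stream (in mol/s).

49.9 mol/s

Conversion of D: D consumed = 0.232 × 555.5 = 128.9 mol/s = 2ξ₁ + 2ξ₂.
Selectivity: 1ξ₁ / (1ξ₂) = 3.44 → ξ₁ = 3.44 ξ₂.
Substitute: (2·3.44 + 2) ξ₂ = 128.9 → ξ₂ = 14.51 mol/s, ξ₁ = 49.92 mol/s.
Outlet amounts (n = n₀ + Σ ν·ξ):
  D: 555.5 − 2(49.92) − 2(14.51) = 426.6
  A: 1464 − 1(49.92) − 1(14.51) = 1400
  G: 0 + 1(49.92) = 49.92
  B: 0 + 1(14.51) = 14.51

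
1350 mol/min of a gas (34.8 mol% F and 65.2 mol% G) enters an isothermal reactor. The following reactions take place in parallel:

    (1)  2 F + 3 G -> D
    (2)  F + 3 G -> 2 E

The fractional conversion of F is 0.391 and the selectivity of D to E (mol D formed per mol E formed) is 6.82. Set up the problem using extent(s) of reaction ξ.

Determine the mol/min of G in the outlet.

Conversion of F: F consumed = 0.391 × 469.8 = 183.7 mol/min = 2ξ₁ + 1ξ₂.
Selectivity: 1ξ₁ / (2ξ₂) = 6.82 → ξ₁ = 13.64 ξ₂.
Substitute: (2·13.64 + 1) ξ₂ = 183.7 → ξ₂ = 6.495 mol/min, ξ₁ = 88.6 mol/min.
Outlet amounts (n = n₀ + Σ ν·ξ):
  F: 469.8 − 2(88.6) − 1(6.495) = 286.1
  G: 880.2 − 3(88.6) − 3(6.495) = 594.9
  D: 0 + 1(88.6) = 88.6
  E: 0 + 2(6.495) = 12.99

595 mol/min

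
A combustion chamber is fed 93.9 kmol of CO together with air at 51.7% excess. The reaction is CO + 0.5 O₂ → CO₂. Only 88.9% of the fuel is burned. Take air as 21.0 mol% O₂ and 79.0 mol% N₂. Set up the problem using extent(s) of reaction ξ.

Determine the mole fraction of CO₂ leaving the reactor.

Stoichiometric O₂ = 0.5 × 93.9 = 46.95 kmol; O₂ fed = 46.95 × 1.517 = 71.22 kmol.
N₂ fed = 71.22 × 79/21 = 267.9 kmol.
Fuel reacted = 0.889 × 93.9 → ξ = 83.48 kmol.
Outlet (n = n₀ + ν ξ):
  CO: 93.9 − 1(83.48) = 10.42
  O₂: 71.22 − 0.5(83.48) = 29.48
  N₂: 267.9 (inert)
  CO₂: 0 + 1(83.48) = 83.48
Total out = 391.3 kmol; y_CO₂ = 83.48 / 391.3 = 0.2133.

0.213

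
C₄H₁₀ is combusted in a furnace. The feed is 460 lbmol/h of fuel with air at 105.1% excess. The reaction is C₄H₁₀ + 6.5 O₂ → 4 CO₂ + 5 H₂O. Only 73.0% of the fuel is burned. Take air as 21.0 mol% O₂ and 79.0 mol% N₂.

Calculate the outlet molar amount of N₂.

23100 lbmol/h

Stoichiometric O₂ = 6.5 × 460 = 2990 lbmol/h; O₂ fed = 2990 × 2.051 = 6132 lbmol/h.
N₂ fed = 6132 × 79/21 = 23070 lbmol/h.
Fuel reacted = 0.73 × 460 → ξ = 335.8 lbmol/h.
Outlet (n = n₀ + ν ξ):
  C₄H₁₀: 460 − 1(335.8) = 124.2
  O₂: 6132 − 6.5(335.8) = 3950
  N₂: 23070 (inert)
  CO₂: 0 + 4(335.8) = 1343
  H₂O: 0 + 5(335.8) = 1679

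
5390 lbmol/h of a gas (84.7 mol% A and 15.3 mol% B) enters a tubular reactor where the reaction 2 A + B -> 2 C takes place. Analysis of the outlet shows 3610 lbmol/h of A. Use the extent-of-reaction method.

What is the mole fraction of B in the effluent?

0.0706

For A: n = n₀ − 2ξ → 3610 = 4565 − 2ξ, giving ξ = 477.7 lbmol/h.
Outlet amounts (n = n₀ + ν ξ):
  A: 4565 − 2(477.7) = 3610
  B: 824.7 − 1(477.7) = 347
  C: 0 + 2(477.7) = 955.3
Total out = 4912 lbmol/h; y_B = 347 / 4912 = 0.07064.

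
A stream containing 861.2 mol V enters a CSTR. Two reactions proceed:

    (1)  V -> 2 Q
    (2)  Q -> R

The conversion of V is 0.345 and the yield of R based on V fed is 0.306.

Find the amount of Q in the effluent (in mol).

Conversion of V: V consumed = 1ξ₁ = 0.345 × 861.2 → ξ₁ = 297.1 mol.
Yield of R: 1ξ₂ / 861.2 = 0.306 → ξ₂ = 263.5 mol.
Outlet amounts (n = n₀ + Σ ν·ξ):
  V: 861.2 − 1(297.1) = 564.1
  Q: 0 + 2(297.1) − 1(263.5) = 330.7
  R: 0 + 1(263.5) = 263.5

331 mol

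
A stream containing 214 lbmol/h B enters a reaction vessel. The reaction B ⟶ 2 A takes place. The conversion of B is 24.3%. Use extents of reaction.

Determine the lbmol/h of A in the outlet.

104 lbmol/h

B reacted = 0.243 × 214 = 52 lbmol/h; ν_B = −1, so ξ = 52/1 = 52 lbmol/h.
Outlet amounts (n = n₀ + ν ξ):
  B: 214 − 1(52) = 162
  A: 0 + 2(52) = 104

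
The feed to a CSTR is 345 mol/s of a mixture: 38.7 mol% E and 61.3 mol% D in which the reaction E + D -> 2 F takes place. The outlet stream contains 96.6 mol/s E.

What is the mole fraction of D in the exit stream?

For E: n = n₀ − 1ξ → 96.6 = 133.5 − 1ξ, giving ξ = 36.92 mol/s.
Outlet amounts (n = n₀ + ν ξ):
  E: 133.5 − 1(36.92) = 96.6
  D: 211.5 − 1(36.92) = 174.6
  F: 0 + 2(36.92) = 73.83
Total out = 345 mol/s; y_D = 174.6 / 345 = 0.506.

0.506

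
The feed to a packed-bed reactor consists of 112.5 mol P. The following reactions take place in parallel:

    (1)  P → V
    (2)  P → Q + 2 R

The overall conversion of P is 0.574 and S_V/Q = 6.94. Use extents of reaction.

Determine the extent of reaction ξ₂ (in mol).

Conversion of P: P consumed = 0.574 × 112.5 = 64.57 mol = 1ξ₁ + 1ξ₂.
Selectivity: 1ξ₁ / (1ξ₂) = 6.94 → ξ₁ = 6.94 ξ₂.
Substitute: (1·6.94 + 1) ξ₂ = 64.57 → ξ₂ = 8.133 mol, ξ₁ = 56.44 mol.
Outlet amounts (n = n₀ + Σ ν·ξ):
  P: 112.5 − 1(56.44) − 1(8.133) = 47.93
  V: 0 + 1(56.44) = 56.44
  Q: 0 + 1(8.133) = 8.133
  R: 0 + 2(8.133) = 16.27

ξ₂ = 8.13 mol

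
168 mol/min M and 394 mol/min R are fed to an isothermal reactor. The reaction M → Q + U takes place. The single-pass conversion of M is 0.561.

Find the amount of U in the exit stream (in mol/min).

94.2 mol/min

M reacted = 0.561 × 168 = 94.25 mol/min; ν_M = −1, so ξ = 94.25/1 = 94.25 mol/min.
Outlet amounts (n = n₀ + ν ξ):
  M: 168 − 1(94.25) = 73.75
  Q: 0 + 1(94.25) = 94.25
  U: 0 + 1(94.25) = 94.25
  R: 394 (inert)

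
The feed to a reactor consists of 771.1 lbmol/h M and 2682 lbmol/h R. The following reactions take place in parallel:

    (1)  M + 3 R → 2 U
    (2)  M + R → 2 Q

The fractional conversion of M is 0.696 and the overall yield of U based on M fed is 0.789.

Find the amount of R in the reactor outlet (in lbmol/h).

1540 lbmol/h

Yield of U: 2ξ₁ / 771.1 = 0.789 → ξ₁ = 304.2 lbmol/h.
Conversion of M: 1ξ₁ + 1ξ₂ = 0.696 × 771.1 = 536.7 → ξ₂ = 232.5 lbmol/h.
Outlet amounts (n = n₀ + Σ ν·ξ):
  M: 771.1 − 1(304.2) − 1(232.5) = 234.4
  R: 2682 − 3(304.2) − 1(232.5) = 1537
  U: 0 + 2(304.2) = 608.4
  Q: 0 + 2(232.5) = 465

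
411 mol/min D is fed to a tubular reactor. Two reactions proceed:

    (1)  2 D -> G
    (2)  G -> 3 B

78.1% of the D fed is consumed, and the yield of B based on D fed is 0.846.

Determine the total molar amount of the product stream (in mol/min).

482 mol/min

Conversion of D: D consumed = 2ξ₁ = 0.781 × 411 → ξ₁ = 160.5 mol/min.
Yield of B: 3ξ₂ / 411 = 0.846 → ξ₂ = 115.9 mol/min.
Outlet amounts (n = n₀ + Σ ν·ξ):
  D: 411 − 2(160.5) = 90.01
  G: 0 + 1(160.5) − 1(115.9) = 44.59
  B: 0 + 3(115.9) = 347.7
Total out = 90.01 + 44.59 + 347.7 = 482.3 mol/min.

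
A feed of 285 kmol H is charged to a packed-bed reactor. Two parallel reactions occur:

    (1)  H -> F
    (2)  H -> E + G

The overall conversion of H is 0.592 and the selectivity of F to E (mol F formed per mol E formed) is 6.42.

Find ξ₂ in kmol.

Conversion of H: H consumed = 0.592 × 285 = 168.7 kmol = 1ξ₁ + 1ξ₂.
Selectivity: 1ξ₁ / (1ξ₂) = 6.42 → ξ₁ = 6.42 ξ₂.
Substitute: (1·6.42 + 1) ξ₂ = 168.7 → ξ₂ = 22.74 kmol, ξ₁ = 146 kmol.
Outlet amounts (n = n₀ + Σ ν·ξ):
  H: 285 − 1(146) − 1(22.74) = 116.3
  F: 0 + 1(146) = 146
  E: 0 + 1(22.74) = 22.74
  G: 0 + 1(22.74) = 22.74

ξ₂ = 22.7 kmol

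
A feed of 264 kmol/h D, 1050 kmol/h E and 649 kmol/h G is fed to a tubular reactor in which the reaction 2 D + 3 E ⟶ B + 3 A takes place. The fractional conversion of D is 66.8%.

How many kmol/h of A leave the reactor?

265 kmol/h

D reacted = 0.668 × 264 = 176.4 kmol/h; ν_D = −2, so ξ = 176.4/2 = 88.18 kmol/h.
Outlet amounts (n = n₀ + ν ξ):
  D: 264 − 2(88.18) = 87.65
  E: 1050 − 3(88.18) = 785.5
  B: 0 + 1(88.18) = 88.18
  A: 0 + 3(88.18) = 264.5
  G: 649 (inert)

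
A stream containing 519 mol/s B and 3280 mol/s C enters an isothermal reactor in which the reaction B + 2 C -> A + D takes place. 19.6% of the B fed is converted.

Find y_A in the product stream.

0.0275

B reacted = 0.196 × 519 = 101.7 mol/s; ν_B = −1, so ξ = 101.7/1 = 101.7 mol/s.
Outlet amounts (n = n₀ + ν ξ):
  B: 519 − 1(101.7) = 417.3
  C: 3280 − 2(101.7) = 3077
  A: 0 + 1(101.7) = 101.7
  D: 0 + 1(101.7) = 101.7
Total out = 3697 mol/s; y_A = 101.7 / 3697 = 0.02751.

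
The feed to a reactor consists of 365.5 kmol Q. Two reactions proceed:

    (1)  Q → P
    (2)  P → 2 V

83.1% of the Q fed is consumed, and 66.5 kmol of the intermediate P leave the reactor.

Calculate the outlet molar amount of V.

474 kmol

Conversion of Q: Q consumed = 1ξ₁ = 0.831 × 365.5 → ξ₁ = 303.7 kmol.
P balance: n_P = 0 + 1ξ₁ − 1ξ₂ = 66.5 → ξ₂ = (1·303.7 − 66.5)/1 = 237.2 kmol.
Outlet amounts (n = n₀ + Σ ν·ξ):
  Q: 365.5 − 1(303.7) = 61.77
  P: 0 + 1(303.7) − 1(237.2) = 66.5
  V: 0 + 2(237.2) = 474.5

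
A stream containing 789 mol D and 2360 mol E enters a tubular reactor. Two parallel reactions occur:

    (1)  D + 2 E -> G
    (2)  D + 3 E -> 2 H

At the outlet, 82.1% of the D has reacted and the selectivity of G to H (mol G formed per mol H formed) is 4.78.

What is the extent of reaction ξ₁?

ξ₁ = 586 mol

Conversion of D: D consumed = 0.821 × 789 = 647.8 mol = 1ξ₁ + 1ξ₂.
Selectivity: 1ξ₁ / (2ξ₂) = 4.78 → ξ₁ = 9.56 ξ₂.
Substitute: (1·9.56 + 1) ξ₂ = 647.8 → ξ₂ = 61.34 mol, ξ₁ = 586.4 mol.
Outlet amounts (n = n₀ + Σ ν·ξ):
  D: 789 − 1(586.4) − 1(61.34) = 141.2
  E: 2360 − 2(586.4) − 3(61.34) = 1003
  G: 0 + 1(586.4) = 586.4
  H: 0 + 2(61.34) = 122.7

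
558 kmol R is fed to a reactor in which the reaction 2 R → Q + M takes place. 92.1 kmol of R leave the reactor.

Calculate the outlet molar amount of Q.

233 kmol

For R: n = n₀ − 2ξ → 92.1 = 558 − 2ξ, giving ξ = 232.9 kmol.
Outlet amounts (n = n₀ + ν ξ):
  R: 558 − 2(232.9) = 92.1
  Q: 0 + 1(232.9) = 232.9
  M: 0 + 1(232.9) = 232.9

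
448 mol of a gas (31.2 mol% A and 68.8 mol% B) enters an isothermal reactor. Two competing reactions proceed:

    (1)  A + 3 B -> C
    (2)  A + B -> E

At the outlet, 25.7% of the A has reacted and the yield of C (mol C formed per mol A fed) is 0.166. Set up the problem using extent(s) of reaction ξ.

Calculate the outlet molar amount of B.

226 mol

Yield of C: 1ξ₁ / 139.8 = 0.166 → ξ₁ = 23.2 mol.
Conversion of A: 1ξ₁ + 1ξ₂ = 0.257 × 139.8 = 35.92 → ξ₂ = 12.72 mol.
Outlet amounts (n = n₀ + Σ ν·ξ):
  A: 139.8 − 1(23.2) − 1(12.72) = 103.9
  B: 308.2 − 3(23.2) − 1(12.72) = 225.9
  C: 0 + 1(23.2) = 23.2
  E: 0 + 1(12.72) = 12.72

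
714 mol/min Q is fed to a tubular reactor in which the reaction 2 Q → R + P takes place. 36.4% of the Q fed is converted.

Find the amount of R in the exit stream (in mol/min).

130 mol/min

Q reacted = 0.364 × 714 = 259.9 mol/min; ν_Q = −2, so ξ = 259.9/2 = 129.9 mol/min.
Outlet amounts (n = n₀ + ν ξ):
  Q: 714 − 2(129.9) = 454.1
  R: 0 + 1(129.9) = 129.9
  P: 0 + 1(129.9) = 129.9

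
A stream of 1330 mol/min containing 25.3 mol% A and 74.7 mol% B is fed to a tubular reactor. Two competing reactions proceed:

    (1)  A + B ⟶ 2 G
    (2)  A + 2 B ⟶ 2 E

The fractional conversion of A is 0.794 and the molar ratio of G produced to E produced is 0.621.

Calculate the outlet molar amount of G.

205 mol/min

Conversion of A: A consumed = 0.794 × 336.5 = 267.2 mol/min = 1ξ₁ + 1ξ₂.
Selectivity: 2ξ₁ / (2ξ₂) = 0.621 → ξ₁ = 0.621 ξ₂.
Substitute: (1·0.621 + 1) ξ₂ = 267.2 → ξ₂ = 164.8 mol/min, ξ₁ = 102.4 mol/min.
Outlet amounts (n = n₀ + Σ ν·ξ):
  A: 336.5 − 1(102.4) − 1(164.8) = 69.32
  B: 993.5 − 1(102.4) − 2(164.8) = 561.5
  G: 0 + 2(102.4) = 204.7
  E: 0 + 2(164.8) = 329.6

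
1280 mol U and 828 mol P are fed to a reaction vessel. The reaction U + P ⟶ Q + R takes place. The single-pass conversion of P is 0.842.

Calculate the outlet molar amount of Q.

697 mol

P reacted = 0.842 × 828 = 697.2 mol; ν_P = −1, so ξ = 697.2/1 = 697.2 mol.
Outlet amounts (n = n₀ + ν ξ):
  U: 1280 − 1(697.2) = 582.8
  P: 828 − 1(697.2) = 130.8
  Q: 0 + 1(697.2) = 697.2
  R: 0 + 1(697.2) = 697.2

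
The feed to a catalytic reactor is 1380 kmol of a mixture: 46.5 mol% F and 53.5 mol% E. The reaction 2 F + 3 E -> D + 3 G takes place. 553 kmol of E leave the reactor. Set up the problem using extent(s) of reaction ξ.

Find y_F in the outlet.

0.393

For E: n = n₀ − 3ξ → 553 = 738.3 − 3ξ, giving ξ = 61.77 kmol.
Outlet amounts (n = n₀ + ν ξ):
  F: 641.7 − 2(61.77) = 518.2
  E: 738.3 − 3(61.77) = 553
  D: 0 + 1(61.77) = 61.77
  G: 0 + 3(61.77) = 185.3
Total out = 1318 kmol; y_F = 518.2 / 1318 = 0.3931.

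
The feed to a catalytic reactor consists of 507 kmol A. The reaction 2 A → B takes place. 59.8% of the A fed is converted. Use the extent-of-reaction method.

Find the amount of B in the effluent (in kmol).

152 kmol

A reacted = 0.598 × 507 = 303.2 kmol; ν_A = −2, so ξ = 303.2/2 = 151.6 kmol.
Outlet amounts (n = n₀ + ν ξ):
  A: 507 − 2(151.6) = 203.8
  B: 0 + 1(151.6) = 151.6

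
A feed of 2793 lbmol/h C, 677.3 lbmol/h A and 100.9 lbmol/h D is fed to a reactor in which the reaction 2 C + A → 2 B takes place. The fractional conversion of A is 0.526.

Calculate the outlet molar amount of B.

713 lbmol/h

A reacted = 0.526 × 677.3 = 356.3 lbmol/h; ν_A = −1, so ξ = 356.3/1 = 356.3 lbmol/h.
Outlet amounts (n = n₀ + ν ξ):
  C: 2793 − 2(356.3) = 2080
  A: 677.3 − 1(356.3) = 321
  B: 0 + 2(356.3) = 712.5
  D: 100.9 (inert)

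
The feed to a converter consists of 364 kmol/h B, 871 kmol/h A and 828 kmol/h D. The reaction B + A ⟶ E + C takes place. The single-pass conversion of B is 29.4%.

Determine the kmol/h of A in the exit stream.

764 kmol/h

B reacted = 0.294 × 364 = 107 kmol/h; ν_B = −1, so ξ = 107/1 = 107 kmol/h.
Outlet amounts (n = n₀ + ν ξ):
  B: 364 − 1(107) = 257
  A: 871 − 1(107) = 764
  E: 0 + 1(107) = 107
  C: 0 + 1(107) = 107
  D: 828 (inert)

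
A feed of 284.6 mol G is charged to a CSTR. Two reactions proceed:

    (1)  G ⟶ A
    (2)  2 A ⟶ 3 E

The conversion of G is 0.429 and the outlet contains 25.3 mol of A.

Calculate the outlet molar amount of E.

145 mol

Conversion of G: G consumed = 1ξ₁ = 0.429 × 284.6 → ξ₁ = 122.1 mol.
A balance: n_A = 0 + 1ξ₁ − 2ξ₂ = 25.3 → ξ₂ = (1·122.1 − 25.3)/2 = 48.4 mol.
Outlet amounts (n = n₀ + Σ ν·ξ):
  G: 284.6 − 1(122.1) = 162.5
  A: 0 + 1(122.1) − 2(48.4) = 25.3
  E: 0 + 3(48.4) = 145.2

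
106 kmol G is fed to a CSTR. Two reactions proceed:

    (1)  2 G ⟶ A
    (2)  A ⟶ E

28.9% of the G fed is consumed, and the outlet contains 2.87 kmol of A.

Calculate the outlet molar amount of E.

12.4 kmol

Conversion of G: G consumed = 2ξ₁ = 0.289 × 106 → ξ₁ = 15.32 kmol.
A balance: n_A = 0 + 1ξ₁ − 1ξ₂ = 2.87 → ξ₂ = (1·15.32 − 2.87)/1 = 12.45 kmol.
Outlet amounts (n = n₀ + Σ ν·ξ):
  G: 106 − 2(15.32) = 75.37
  A: 0 + 1(15.32) − 1(12.45) = 2.87
  E: 0 + 1(12.45) = 12.45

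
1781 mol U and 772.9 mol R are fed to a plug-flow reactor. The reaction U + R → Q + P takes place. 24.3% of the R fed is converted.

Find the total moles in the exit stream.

R reacted = 0.243 × 772.9 = 187.8 mol; ν_R = −1, so ξ = 187.8/1 = 187.8 mol.
Outlet amounts (n = n₀ + ν ξ):
  U: 1781 − 1(187.8) = 1593
  R: 772.9 − 1(187.8) = 585.1
  Q: 0 + 1(187.8) = 187.8
  P: 0 + 1(187.8) = 187.8
Total out = 1593 + 585.1 + 187.8 + 187.8 = 2554 mol.

2550 mol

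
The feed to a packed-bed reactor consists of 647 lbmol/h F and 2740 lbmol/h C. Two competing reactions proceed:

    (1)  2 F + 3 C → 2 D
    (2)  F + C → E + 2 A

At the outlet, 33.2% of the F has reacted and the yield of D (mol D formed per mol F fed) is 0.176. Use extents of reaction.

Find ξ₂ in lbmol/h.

ξ₂ = 101 lbmol/h

Yield of D: 2ξ₁ / 647 = 0.176 → ξ₁ = 56.94 lbmol/h.
Conversion of F: 2ξ₁ + 1ξ₂ = 0.332 × 647 = 214.8 → ξ₂ = 100.9 lbmol/h.
Outlet amounts (n = n₀ + Σ ν·ξ):
  F: 647 − 2(56.94) − 1(100.9) = 432.2
  C: 2740 − 3(56.94) − 1(100.9) = 2468
  D: 0 + 2(56.94) = 113.9
  E: 0 + 1(100.9) = 100.9
  A: 0 + 2(100.9) = 201.9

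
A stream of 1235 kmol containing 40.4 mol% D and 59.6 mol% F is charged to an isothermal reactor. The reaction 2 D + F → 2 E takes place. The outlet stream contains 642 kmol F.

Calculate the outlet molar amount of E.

188 kmol

For F: n = n₀ − 1ξ → 642 = 736.1 − 1ξ, giving ξ = 94.06 kmol.
Outlet amounts (n = n₀ + ν ξ):
  D: 498.9 − 2(94.06) = 310.8
  F: 736.1 − 1(94.06) = 642
  E: 0 + 2(94.06) = 188.1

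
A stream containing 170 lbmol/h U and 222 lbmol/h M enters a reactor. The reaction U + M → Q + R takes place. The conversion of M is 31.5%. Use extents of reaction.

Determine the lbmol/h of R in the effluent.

69.9 lbmol/h

M reacted = 0.315 × 222 = 69.93 lbmol/h; ν_M = −1, so ξ = 69.93/1 = 69.93 lbmol/h.
Outlet amounts (n = n₀ + ν ξ):
  U: 170 − 1(69.93) = 100.1
  M: 222 − 1(69.93) = 152.1
  Q: 0 + 1(69.93) = 69.93
  R: 0 + 1(69.93) = 69.93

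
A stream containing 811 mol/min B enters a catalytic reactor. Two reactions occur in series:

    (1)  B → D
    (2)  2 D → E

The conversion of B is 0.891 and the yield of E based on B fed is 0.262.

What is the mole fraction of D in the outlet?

0.497

Conversion of B: B consumed = 1ξ₁ = 0.891 × 811 → ξ₁ = 722.6 mol/min.
Yield of E: 1ξ₂ / 811 = 0.262 → ξ₂ = 212.5 mol/min.
Outlet amounts (n = n₀ + Σ ν·ξ):
  B: 811 − 1(722.6) = 88.4
  D: 0 + 1(722.6) − 2(212.5) = 297.6
  E: 0 + 1(212.5) = 212.5
Total out = 598.5 mol/min; y_D = 297.6 / 598.5 = 0.4973.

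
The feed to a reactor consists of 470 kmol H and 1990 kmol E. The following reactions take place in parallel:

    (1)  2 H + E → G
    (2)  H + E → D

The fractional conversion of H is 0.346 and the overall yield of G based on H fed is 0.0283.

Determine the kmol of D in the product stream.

136 kmol

Yield of G: 1ξ₁ / 470 = 0.0283 → ξ₁ = 13.3 kmol.
Conversion of H: 2ξ₁ + 1ξ₂ = 0.346 × 470 = 162.6 → ξ₂ = 136 kmol.
Outlet amounts (n = n₀ + Σ ν·ξ):
  H: 470 − 2(13.3) − 1(136) = 307.4
  E: 1990 − 1(13.3) − 1(136) = 1841
  G: 0 + 1(13.3) = 13.3
  D: 0 + 1(136) = 136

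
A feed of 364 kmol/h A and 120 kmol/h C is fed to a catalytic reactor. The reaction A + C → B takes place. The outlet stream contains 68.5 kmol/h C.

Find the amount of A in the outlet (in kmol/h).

For C: n = n₀ − 1ξ → 68.5 = 120 − 1ξ, giving ξ = 51.5 kmol/h.
Outlet amounts (n = n₀ + ν ξ):
  A: 364 − 1(51.5) = 312.5
  C: 120 − 1(51.5) = 68.5
  B: 0 + 1(51.5) = 51.5

312 kmol/h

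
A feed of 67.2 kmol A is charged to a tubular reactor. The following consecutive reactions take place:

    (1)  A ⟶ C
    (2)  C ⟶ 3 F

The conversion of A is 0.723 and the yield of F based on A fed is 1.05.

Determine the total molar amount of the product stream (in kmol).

114 kmol

Conversion of A: A consumed = 1ξ₁ = 0.723 × 67.2 → ξ₁ = 48.59 kmol.
Yield of F: 3ξ₂ / 67.2 = 1.05 → ξ₂ = 23.52 kmol.
Outlet amounts (n = n₀ + Σ ν·ξ):
  A: 67.2 − 1(48.59) = 18.61
  C: 0 + 1(48.59) − 1(23.52) = 25.07
  F: 0 + 3(23.52) = 70.56
Total out = 18.61 + 25.07 + 70.56 = 114.2 kmol.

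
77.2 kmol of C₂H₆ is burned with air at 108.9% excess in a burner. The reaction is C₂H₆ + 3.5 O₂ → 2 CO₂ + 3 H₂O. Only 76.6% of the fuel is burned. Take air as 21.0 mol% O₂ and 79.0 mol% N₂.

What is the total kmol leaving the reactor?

Stoichiometric O₂ = 3.5 × 77.2 = 270.2 kmol; O₂ fed = 270.2 × 2.089 = 564.4 kmol.
N₂ fed = 564.4 × 79/21 = 2123 kmol.
Fuel reacted = 0.766 × 77.2 → ξ = 59.14 kmol.
Outlet (n = n₀ + ν ξ):
  C₂H₆: 77.2 − 1(59.14) = 18.06
  O₂: 564.4 − 3.5(59.14) = 357.5
  N₂: 2123 (inert)
  CO₂: 0 + 2(59.14) = 118.3
  H₂O: 0 + 3(59.14) = 177.4
Total out = 18.06 + 357.5 + 2123 + 118.3 + 177.4 = 2795 kmol.

2790 kmol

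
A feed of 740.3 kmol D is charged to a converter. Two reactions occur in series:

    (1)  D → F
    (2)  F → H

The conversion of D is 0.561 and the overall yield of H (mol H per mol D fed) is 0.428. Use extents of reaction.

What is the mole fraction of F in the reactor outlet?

Conversion of D: D consumed = 1ξ₁ = 0.561 × 740.3 → ξ₁ = 415.3 kmol.
Yield of H: 1ξ₂ / 740.3 = 0.428 → ξ₂ = 316.8 kmol.
Outlet amounts (n = n₀ + Σ ν·ξ):
  D: 740.3 − 1(415.3) = 325
  F: 0 + 1(415.3) − 1(316.8) = 98.46
  H: 0 + 1(316.8) = 316.8
Total out = 740.3 kmol; y_F = 98.46 / 740.3 = 0.133.

0.133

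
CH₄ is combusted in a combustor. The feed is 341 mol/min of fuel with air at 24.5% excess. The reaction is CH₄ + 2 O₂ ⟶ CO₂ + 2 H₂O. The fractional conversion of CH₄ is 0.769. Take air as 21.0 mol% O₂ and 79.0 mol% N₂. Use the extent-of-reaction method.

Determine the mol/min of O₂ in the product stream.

Stoichiometric O₂ = 2 × 341 = 682 mol/min; O₂ fed = 682 × 1.245 = 849.1 mol/min.
N₂ fed = 849.1 × 79/21 = 3194 mol/min.
Fuel reacted = 0.769 × 341 → ξ = 262.2 mol/min.
Outlet (n = n₀ + ν ξ):
  CH₄: 341 − 1(262.2) = 78.77
  O₂: 849.1 − 2(262.2) = 324.6
  N₂: 3194 (inert)
  CO₂: 0 + 1(262.2) = 262.2
  H₂O: 0 + 2(262.2) = 524.5

325 mol/min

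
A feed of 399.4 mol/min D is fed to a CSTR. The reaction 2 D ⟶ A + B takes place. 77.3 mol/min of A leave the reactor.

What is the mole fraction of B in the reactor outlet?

0.194

For A: n = n₀ + 1ξ → 77.3 = 0 + 1ξ, giving ξ = 77.3 mol/min.
Outlet amounts (n = n₀ + ν ξ):
  D: 399.4 − 2(77.3) = 244.8
  A: 0 + 1(77.3) = 77.3
  B: 0 + 1(77.3) = 77.3
Total out = 399.4 mol/min; y_B = 77.3 / 399.4 = 0.1935.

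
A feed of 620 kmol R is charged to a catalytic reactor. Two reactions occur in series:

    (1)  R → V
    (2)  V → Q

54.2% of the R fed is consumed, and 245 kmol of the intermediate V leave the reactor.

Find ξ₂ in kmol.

Conversion of R: R consumed = 1ξ₁ = 0.542 × 620 → ξ₁ = 336 kmol.
V balance: n_V = 0 + 1ξ₁ − 1ξ₂ = 245 → ξ₂ = (1·336 − 245)/1 = 91.04 kmol.
Outlet amounts (n = n₀ + Σ ν·ξ):
  R: 620 − 1(336) = 284
  V: 0 + 1(336) − 1(91.04) = 245
  Q: 0 + 1(91.04) = 91.04

ξ₂ = 91 kmol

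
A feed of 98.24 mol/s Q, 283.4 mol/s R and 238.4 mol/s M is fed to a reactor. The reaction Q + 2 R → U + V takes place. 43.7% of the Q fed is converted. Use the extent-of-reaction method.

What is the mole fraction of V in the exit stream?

Q reacted = 0.437 × 98.24 = 42.93 mol/s; ν_Q = −1, so ξ = 42.93/1 = 42.93 mol/s.
Outlet amounts (n = n₀ + ν ξ):
  Q: 98.24 − 1(42.93) = 55.31
  R: 283.4 − 2(42.93) = 197.5
  U: 0 + 1(42.93) = 42.93
  V: 0 + 1(42.93) = 42.93
  M: 238.4 (inert)
Total out = 577.1 mol/s; y_V = 42.93 / 577.1 = 0.07439.

0.0744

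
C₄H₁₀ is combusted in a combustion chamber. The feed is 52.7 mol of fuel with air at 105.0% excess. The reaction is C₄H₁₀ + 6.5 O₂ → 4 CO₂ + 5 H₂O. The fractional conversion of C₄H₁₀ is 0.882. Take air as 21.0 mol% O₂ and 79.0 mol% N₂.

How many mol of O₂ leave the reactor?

400 mol

Stoichiometric O₂ = 6.5 × 52.7 = 342.6 mol; O₂ fed = 342.6 × 2.050 = 702.2 mol.
N₂ fed = 702.2 × 79/21 = 2642 mol.
Fuel reacted = 0.882 × 52.7 → ξ = 46.48 mol.
Outlet (n = n₀ + ν ξ):
  C₄H₁₀: 52.7 − 1(46.48) = 6.219
  O₂: 702.2 − 6.5(46.48) = 400.1
  N₂: 2642 (inert)
  CO₂: 0 + 4(46.48) = 185.9
  H₂O: 0 + 5(46.48) = 232.4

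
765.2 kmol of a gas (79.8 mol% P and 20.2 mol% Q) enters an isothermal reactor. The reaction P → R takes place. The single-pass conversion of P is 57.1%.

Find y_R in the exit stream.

0.456

P reacted = 0.571 × 610.6 = 348.7 kmol; ν_P = −1, so ξ = 348.7/1 = 348.7 kmol.
Outlet amounts (n = n₀ + ν ξ):
  P: 610.6 − 1(348.7) = 262
  R: 0 + 1(348.7) = 348.7
  Q: 154.6 (inert)
Total out = 765.2 kmol; y_R = 348.7 / 765.2 = 0.4557.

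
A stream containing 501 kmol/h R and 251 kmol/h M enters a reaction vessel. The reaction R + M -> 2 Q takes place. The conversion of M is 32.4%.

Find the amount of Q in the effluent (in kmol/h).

M reacted = 0.324 × 251 = 81.32 kmol/h; ν_M = −1, so ξ = 81.32/1 = 81.32 kmol/h.
Outlet amounts (n = n₀ + ν ξ):
  R: 501 − 1(81.32) = 419.7
  M: 251 − 1(81.32) = 169.7
  Q: 0 + 2(81.32) = 162.6

163 kmol/h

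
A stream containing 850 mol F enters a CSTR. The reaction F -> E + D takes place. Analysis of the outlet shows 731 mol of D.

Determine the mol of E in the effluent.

731 mol

For D: n = n₀ + 1ξ → 731 = 0 + 1ξ, giving ξ = 731 mol.
Outlet amounts (n = n₀ + ν ξ):
  F: 850 − 1(731) = 119
  E: 0 + 1(731) = 731
  D: 0 + 1(731) = 731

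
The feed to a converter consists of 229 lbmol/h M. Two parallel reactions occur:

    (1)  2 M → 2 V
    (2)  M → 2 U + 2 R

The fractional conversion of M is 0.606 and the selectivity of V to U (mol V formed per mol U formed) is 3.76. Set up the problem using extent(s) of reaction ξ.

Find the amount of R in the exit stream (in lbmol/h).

Conversion of M: M consumed = 0.606 × 229 = 138.8 lbmol/h = 2ξ₁ + 1ξ₂.
Selectivity: 2ξ₁ / (2ξ₂) = 3.76 → ξ₁ = 3.76 ξ₂.
Substitute: (2·3.76 + 1) ξ₂ = 138.8 → ξ₂ = 16.29 lbmol/h, ξ₁ = 61.24 lbmol/h.
Outlet amounts (n = n₀ + Σ ν·ξ):
  M: 229 − 2(61.24) − 1(16.29) = 90.23
  V: 0 + 2(61.24) = 122.5
  U: 0 + 2(16.29) = 32.58
  R: 0 + 2(16.29) = 32.58

32.6 lbmol/h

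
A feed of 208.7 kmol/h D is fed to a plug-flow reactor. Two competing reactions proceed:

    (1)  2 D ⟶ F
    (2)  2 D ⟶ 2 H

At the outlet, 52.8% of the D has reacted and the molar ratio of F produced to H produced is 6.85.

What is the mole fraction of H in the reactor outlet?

Conversion of D: D consumed = 0.528 × 208.7 = 110.2 kmol/h = 2ξ₁ + 2ξ₂.
Selectivity: 1ξ₁ / (2ξ₂) = 6.85 → ξ₁ = 13.7 ξ₂.
Substitute: (2·13.7 + 2) ξ₂ = 110.2 → ξ₂ = 3.748 kmol/h, ξ₁ = 51.35 kmol/h.
Outlet amounts (n = n₀ + Σ ν·ξ):
  D: 208.7 − 2(51.35) − 2(3.748) = 98.51
  F: 0 + 1(51.35) = 51.35
  H: 0 + 2(3.748) = 7.496
Total out = 157.4 kmol/h; y_H = 7.496 / 157.4 = 0.04764.

0.0476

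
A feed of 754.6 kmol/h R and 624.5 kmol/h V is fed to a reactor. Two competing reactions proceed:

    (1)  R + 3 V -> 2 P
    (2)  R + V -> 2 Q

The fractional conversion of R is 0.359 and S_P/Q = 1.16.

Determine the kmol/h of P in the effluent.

Conversion of R: R consumed = 0.359 × 754.6 = 270.9 kmol/h = 1ξ₁ + 1ξ₂.
Selectivity: 2ξ₁ / (2ξ₂) = 1.16 → ξ₁ = 1.16 ξ₂.
Substitute: (1·1.16 + 1) ξ₂ = 270.9 → ξ₂ = 125.4 kmol/h, ξ₁ = 145.5 kmol/h.
Outlet amounts (n = n₀ + Σ ν·ξ):
  R: 754.6 − 1(145.5) − 1(125.4) = 483.7
  V: 624.5 − 3(145.5) − 1(125.4) = 62.63
  P: 0 + 2(145.5) = 291
  Q: 0 + 2(125.4) = 250.8

291 kmol/h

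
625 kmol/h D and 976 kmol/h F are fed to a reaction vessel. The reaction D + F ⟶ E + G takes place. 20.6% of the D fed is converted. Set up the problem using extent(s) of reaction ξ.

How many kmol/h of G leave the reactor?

D reacted = 0.206 × 625 = 128.8 kmol/h; ν_D = −1, so ξ = 128.8/1 = 128.8 kmol/h.
Outlet amounts (n = n₀ + ν ξ):
  D: 625 − 1(128.8) = 496.2
  F: 976 − 1(128.8) = 847.2
  E: 0 + 1(128.8) = 128.8
  G: 0 + 1(128.8) = 128.8

129 kmol/h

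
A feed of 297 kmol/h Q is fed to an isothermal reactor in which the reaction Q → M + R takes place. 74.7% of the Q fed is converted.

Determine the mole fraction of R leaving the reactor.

Q reacted = 0.747 × 297 = 221.9 kmol/h; ν_Q = −1, so ξ = 221.9/1 = 221.9 kmol/h.
Outlet amounts (n = n₀ + ν ξ):
  Q: 297 − 1(221.9) = 75.14
  M: 0 + 1(221.9) = 221.9
  R: 0 + 1(221.9) = 221.9
Total out = 518.9 kmol/h; y_R = 221.9 / 518.9 = 0.4276.

0.428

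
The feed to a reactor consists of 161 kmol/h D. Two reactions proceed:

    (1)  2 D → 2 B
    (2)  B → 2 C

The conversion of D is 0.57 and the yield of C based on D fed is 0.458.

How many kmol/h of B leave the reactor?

54.9 kmol/h

Conversion of D: D consumed = 2ξ₁ = 0.57 × 161 → ξ₁ = 45.88 kmol/h.
Yield of C: 2ξ₂ / 161 = 0.458 → ξ₂ = 36.87 kmol/h.
Outlet amounts (n = n₀ + Σ ν·ξ):
  D: 161 − 2(45.88) = 69.23
  B: 0 + 2(45.88) − 1(36.87) = 54.9
  C: 0 + 2(36.87) = 73.74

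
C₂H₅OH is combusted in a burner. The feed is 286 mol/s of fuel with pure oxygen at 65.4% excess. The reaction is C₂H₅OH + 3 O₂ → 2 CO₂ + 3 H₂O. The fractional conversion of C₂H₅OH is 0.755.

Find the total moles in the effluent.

1920 mol/s

Stoichiometric O₂ = 3 × 286 = 858 mol/s; O₂ fed = 858 × 1.654 = 1419 mol/s.
Fuel reacted = 0.755 × 286 → ξ = 215.9 mol/s.
Outlet (n = n₀ + ν ξ):
  C₂H₅OH: 286 − 1(215.9) = 70.07
  O₂: 1419 − 3(215.9) = 771.3
  CO₂: 0 + 2(215.9) = 431.9
  H₂O: 0 + 3(215.9) = 647.8
Total out = 70.07 + 771.3 + 431.9 + 647.8 = 1921 mol/s.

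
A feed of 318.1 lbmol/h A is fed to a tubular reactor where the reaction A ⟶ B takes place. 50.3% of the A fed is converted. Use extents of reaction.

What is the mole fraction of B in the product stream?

0.503

A reacted = 0.503 × 318.1 = 160 lbmol/h; ν_A = −1, so ξ = 160/1 = 160 lbmol/h.
Outlet amounts (n = n₀ + ν ξ):
  A: 318.1 − 1(160) = 158.1
  B: 0 + 1(160) = 160
Total out = 318.1 lbmol/h; y_B = 160 / 318.1 = 0.503.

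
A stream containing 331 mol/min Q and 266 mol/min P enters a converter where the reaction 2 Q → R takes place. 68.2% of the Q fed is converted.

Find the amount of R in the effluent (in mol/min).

Q reacted = 0.682 × 331 = 225.7 mol/min; ν_Q = −2, so ξ = 225.7/2 = 112.9 mol/min.
Outlet amounts (n = n₀ + ν ξ):
  Q: 331 − 2(112.9) = 105.3
  R: 0 + 1(112.9) = 112.9
  P: 266 (inert)

113 mol/min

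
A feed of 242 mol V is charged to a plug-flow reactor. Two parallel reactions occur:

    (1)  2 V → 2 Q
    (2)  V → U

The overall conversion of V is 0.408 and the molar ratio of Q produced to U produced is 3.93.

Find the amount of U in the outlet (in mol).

Conversion of V: V consumed = 0.408 × 242 = 98.74 mol = 2ξ₁ + 1ξ₂.
Selectivity: 2ξ₁ / (1ξ₂) = 3.93 → ξ₁ = 1.965 ξ₂.
Substitute: (2·1.965 + 1) ξ₂ = 98.74 → ξ₂ = 20.03 mol, ξ₁ = 39.35 mol.
Outlet amounts (n = n₀ + Σ ν·ξ):
  V: 242 − 2(39.35) − 1(20.03) = 143.3
  Q: 0 + 2(39.35) = 78.71
  U: 0 + 1(20.03) = 20.03

20 mol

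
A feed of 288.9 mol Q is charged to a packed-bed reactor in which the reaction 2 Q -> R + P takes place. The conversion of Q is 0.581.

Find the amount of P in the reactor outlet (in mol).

Q reacted = 0.581 × 288.9 = 167.9 mol; ν_Q = −2, so ξ = 167.9/2 = 83.93 mol.
Outlet amounts (n = n₀ + ν ξ):
  Q: 288.9 − 2(83.93) = 121
  R: 0 + 1(83.93) = 83.93
  P: 0 + 1(83.93) = 83.93

83.9 mol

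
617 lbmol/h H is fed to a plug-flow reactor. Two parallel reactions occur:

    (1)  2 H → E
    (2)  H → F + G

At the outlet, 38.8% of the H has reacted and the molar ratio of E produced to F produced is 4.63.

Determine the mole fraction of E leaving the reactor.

0.203

Conversion of H: H consumed = 0.388 × 617 = 239.4 lbmol/h = 2ξ₁ + 1ξ₂.
Selectivity: 1ξ₁ / (1ξ₂) = 4.63 → ξ₁ = 4.63 ξ₂.
Substitute: (2·4.63 + 1) ξ₂ = 239.4 → ξ₂ = 23.33 lbmol/h, ξ₁ = 108 lbmol/h.
Outlet amounts (n = n₀ + Σ ν·ξ):
  H: 617 − 2(108) − 1(23.33) = 377.6
  E: 0 + 1(108) = 108
  F: 0 + 1(23.33) = 23.33
  G: 0 + 1(23.33) = 23.33
Total out = 532.3 lbmol/h; y_E = 108 / 532.3 = 0.203.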